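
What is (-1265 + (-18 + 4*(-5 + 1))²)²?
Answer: 11881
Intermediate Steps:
(-1265 + (-18 + 4*(-5 + 1))²)² = (-1265 + (-18 + 4*(-4))²)² = (-1265 + (-18 - 16)²)² = (-1265 + (-34)²)² = (-1265 + 1156)² = (-109)² = 11881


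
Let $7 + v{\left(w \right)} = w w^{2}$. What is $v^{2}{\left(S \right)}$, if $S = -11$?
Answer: $1790244$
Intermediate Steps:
$v{\left(w \right)} = -7 + w^{3}$ ($v{\left(w \right)} = -7 + w w^{2} = -7 + w^{3}$)
$v^{2}{\left(S \right)} = \left(-7 + \left(-11\right)^{3}\right)^{2} = \left(-7 - 1331\right)^{2} = \left(-1338\right)^{2} = 1790244$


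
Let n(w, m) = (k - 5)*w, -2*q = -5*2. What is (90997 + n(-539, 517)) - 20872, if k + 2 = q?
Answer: 71203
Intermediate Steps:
q = 5 (q = -(-5)*2/2 = -1/2*(-10) = 5)
k = 3 (k = -2 + 5 = 3)
n(w, m) = -2*w (n(w, m) = (3 - 5)*w = -2*w)
(90997 + n(-539, 517)) - 20872 = (90997 - 2*(-539)) - 20872 = (90997 + 1078) - 20872 = 92075 - 20872 = 71203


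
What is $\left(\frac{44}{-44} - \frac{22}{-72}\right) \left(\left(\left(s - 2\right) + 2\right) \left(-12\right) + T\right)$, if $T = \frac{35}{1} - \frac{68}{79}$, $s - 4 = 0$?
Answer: $\frac{9125}{948} \approx 9.6255$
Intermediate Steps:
$s = 4$ ($s = 4 + 0 = 4$)
$T = \frac{2697}{79}$ ($T = 35 \cdot 1 - \frac{68}{79} = 35 - \frac{68}{79} = \frac{2697}{79} \approx 34.139$)
$\left(\frac{44}{-44} - \frac{22}{-72}\right) \left(\left(\left(s - 2\right) + 2\right) \left(-12\right) + T\right) = \left(\frac{44}{-44} - \frac{22}{-72}\right) \left(\left(\left(4 - 2\right) + 2\right) \left(-12\right) + \frac{2697}{79}\right) = \left(44 \left(- \frac{1}{44}\right) - - \frac{11}{36}\right) \left(\left(2 + 2\right) \left(-12\right) + \frac{2697}{79}\right) = \left(-1 + \frac{11}{36}\right) \left(4 \left(-12\right) + \frac{2697}{79}\right) = - \frac{25 \left(-48 + \frac{2697}{79}\right)}{36} = \left(- \frac{25}{36}\right) \left(- \frac{1095}{79}\right) = \frac{9125}{948}$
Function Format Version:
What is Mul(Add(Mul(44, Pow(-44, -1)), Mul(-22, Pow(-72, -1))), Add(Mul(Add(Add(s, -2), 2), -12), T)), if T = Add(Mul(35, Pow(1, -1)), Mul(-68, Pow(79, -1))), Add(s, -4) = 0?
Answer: Rational(9125, 948) ≈ 9.6255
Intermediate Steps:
s = 4 (s = Add(4, 0) = 4)
T = Rational(2697, 79) (T = Add(Mul(35, 1), Mul(-68, Rational(1, 79))) = Add(35, Rational(-68, 79)) = Rational(2697, 79) ≈ 34.139)
Mul(Add(Mul(44, Pow(-44, -1)), Mul(-22, Pow(-72, -1))), Add(Mul(Add(Add(s, -2), 2), -12), T)) = Mul(Add(Mul(44, Pow(-44, -1)), Mul(-22, Pow(-72, -1))), Add(Mul(Add(Add(4, -2), 2), -12), Rational(2697, 79))) = Mul(Add(Mul(44, Rational(-1, 44)), Mul(-22, Rational(-1, 72))), Add(Mul(Add(2, 2), -12), Rational(2697, 79))) = Mul(Add(-1, Rational(11, 36)), Add(Mul(4, -12), Rational(2697, 79))) = Mul(Rational(-25, 36), Add(-48, Rational(2697, 79))) = Mul(Rational(-25, 36), Rational(-1095, 79)) = Rational(9125, 948)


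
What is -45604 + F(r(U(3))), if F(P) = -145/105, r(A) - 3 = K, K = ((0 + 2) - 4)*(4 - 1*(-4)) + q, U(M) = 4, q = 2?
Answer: -957713/21 ≈ -45605.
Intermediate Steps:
K = -14 (K = ((0 + 2) - 4)*(4 - 1*(-4)) + 2 = (2 - 4)*(4 + 4) + 2 = -2*8 + 2 = -16 + 2 = -14)
r(A) = -11 (r(A) = 3 - 14 = -11)
F(P) = -29/21 (F(P) = -145*1/105 = -29/21)
-45604 + F(r(U(3))) = -45604 - 29/21 = -957713/21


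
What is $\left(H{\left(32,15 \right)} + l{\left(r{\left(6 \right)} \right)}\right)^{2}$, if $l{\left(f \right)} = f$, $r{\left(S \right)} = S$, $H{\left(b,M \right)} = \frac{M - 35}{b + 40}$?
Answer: $\frac{10609}{324} \approx 32.744$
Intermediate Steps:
$H{\left(b,M \right)} = \frac{-35 + M}{40 + b}$
$\left(H{\left(32,15 \right)} + l{\left(r{\left(6 \right)} \right)}\right)^{2} = \left(\frac{-35 + 15}{40 + 32} + 6\right)^{2} = \left(\frac{1}{72} \left(-20\right) + 6\right)^{2} = \left(- \frac{5}{18} + 6\right)^{2} = \left(\frac{103}{18}\right)^{2} = \frac{10609}{324}$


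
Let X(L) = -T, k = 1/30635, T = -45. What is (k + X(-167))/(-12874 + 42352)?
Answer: 689288/451529265 ≈ 0.0015266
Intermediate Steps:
k = 1/30635 ≈ 3.2642e-5
X(L) = 45 (X(L) = -1*(-45) = 45)
(k + X(-167))/(-12874 + 42352) = (1/30635 + 45)/(-12874 + 42352) = (1378576/30635)/29478 = (1378576/30635)*(1/29478) = 689288/451529265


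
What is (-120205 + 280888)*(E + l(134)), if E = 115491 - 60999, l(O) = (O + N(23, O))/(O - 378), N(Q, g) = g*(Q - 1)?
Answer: 1067976827889/122 ≈ 8.7539e+9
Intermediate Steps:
N(Q, g) = g*(-1 + Q)
l(O) = 23*O/(-378 + O) (l(O) = (O + O*(-1 + 23))/(O - 378) = (O + O*22)/(-378 + O) = (O + 22*O)/(-378 + O) = (23*O)/(-378 + O) = 23*O/(-378 + O))
E = 54492
(-120205 + 280888)*(E + l(134)) = (-120205 + 280888)*(54492 + 23*134/(-378 + 134)) = 160683*(54492 + 23*134/(-244)) = 160683*(54492 + 23*134*(-1/244)) = 160683*(54492 - 1541/122) = 160683*(6646483/122) = 1067976827889/122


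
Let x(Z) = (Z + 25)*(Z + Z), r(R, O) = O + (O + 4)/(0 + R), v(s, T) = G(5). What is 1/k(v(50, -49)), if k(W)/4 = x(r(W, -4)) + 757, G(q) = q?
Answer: 1/2356 ≈ 0.00042445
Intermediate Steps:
v(s, T) = 5
r(R, O) = O + (4 + O)/R
x(Z) = 2*Z*(25 + Z) (x(Z) = (25 + Z)*(2*Z) = 2*Z*(25 + Z))
k(W) = 2356 (k(W) = 4*(2*((4 - 4 - 4*W)/W)*(25 + (4 - 4 - 4*W)/W) + 757) = 4*(2*((-4*W)/W)*(25 + (-4*W)/W) + 757) = 4*(2*(-4)*(25 - 4) + 757) = 4*(2*(-4)*21 + 757) = 4*(-168 + 757) = 4*589 = 2356)
1/k(v(50, -49)) = 1/2356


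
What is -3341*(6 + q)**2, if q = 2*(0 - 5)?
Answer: -53456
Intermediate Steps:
q = -10 (q = 2*(-5) = -10)
-3341*(6 + q)**2 = -3341*(6 - 10)**2 = -3341*(-4)**2 = -3341*16 = -53456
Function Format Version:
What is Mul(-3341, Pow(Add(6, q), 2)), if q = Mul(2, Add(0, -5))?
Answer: -53456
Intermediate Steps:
q = -10 (q = Mul(2, -5) = -10)
Mul(-3341, Pow(Add(6, q), 2)) = Mul(-3341, Pow(Add(6, -10), 2)) = Mul(-3341, Pow(-4, 2)) = Mul(-3341, 16) = -53456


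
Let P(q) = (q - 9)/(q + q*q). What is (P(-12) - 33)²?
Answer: 2128681/1936 ≈ 1099.5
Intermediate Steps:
P(q) = (-9 + q)/(q + q²)
(P(-12) - 33)² = ((-9 - 12)/((-12)*(1 - 12)) - 33)² = (-1/12*(-21)/(-11) - 33)² = (-1/12*(-1/11)*(-21) - 33)² = (-7/44 - 33)² = (-1459/44)² = 2128681/1936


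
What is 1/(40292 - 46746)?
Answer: -1/6454 ≈ -0.00015494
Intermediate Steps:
1/(40292 - 46746) = 1/(-6454) = -1/6454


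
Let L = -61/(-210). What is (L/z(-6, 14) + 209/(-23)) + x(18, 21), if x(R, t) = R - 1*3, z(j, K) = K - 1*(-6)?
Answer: 572603/96600 ≈ 5.9276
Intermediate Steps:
z(j, K) = 6 + K (z(j, K) = K + 6 = 6 + K)
L = 61/210 (L = -61*(-1/210) = 61/210 ≈ 0.29048)
x(R, t) = -3 + R (x(R, t) = R - 3 = -3 + R)
(L/z(-6, 14) + 209/(-23)) + x(18, 21) = (61/(210*(6 + 14)) + 209/(-23)) + (-3 + 18) = ((61/210)/20 + 209*(-1/23)) + 15 = ((61/210)*(1/20) - 209/23) + 15 = (61/4200 - 209/23) + 15 = -876397/96600 + 15 = 572603/96600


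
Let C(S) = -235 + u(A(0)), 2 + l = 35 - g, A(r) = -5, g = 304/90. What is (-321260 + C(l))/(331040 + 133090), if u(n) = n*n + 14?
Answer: -53576/77355 ≈ -0.69260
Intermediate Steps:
g = 152/45 (g = 304*(1/90) = 152/45 ≈ 3.3778)
l = 1333/45 (l = -2 + (35 - 1*152/45) = -2 + (35 - 152/45) = -2 + 1423/45 = 1333/45 ≈ 29.622)
u(n) = 14 + n**2 (u(n) = n**2 + 14 = 14 + n**2)
C(S) = -196 (C(S) = -235 + (14 + (-5)**2) = -235 + (14 + 25) = -235 + 39 = -196)
(-321260 + C(l))/(331040 + 133090) = (-321260 - 196)/(331040 + 133090) = -321456/464130 = -321456*1/464130 = -53576/77355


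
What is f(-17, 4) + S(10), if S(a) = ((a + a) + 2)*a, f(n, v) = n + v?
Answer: 207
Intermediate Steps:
S(a) = a*(2 + 2*a) (S(a) = (2*a + 2)*a = (2 + 2*a)*a = a*(2 + 2*a))
f(-17, 4) + S(10) = (-17 + 4) + 2*10*(1 + 10) = -13 + 2*10*11 = -13 + 220 = 207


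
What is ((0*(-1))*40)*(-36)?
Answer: 0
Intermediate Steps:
((0*(-1))*40)*(-36) = (0*40)*(-36) = 0*(-36) = 0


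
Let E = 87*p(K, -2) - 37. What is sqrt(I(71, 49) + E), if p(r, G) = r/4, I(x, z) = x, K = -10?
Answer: I*sqrt(734)/2 ≈ 13.546*I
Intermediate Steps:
p(r, G) = r/4 (p(r, G) = r*(1/4) = r/4)
E = -509/2 (E = 87*((1/4)*(-10)) - 37 = 87*(-5/2) - 37 = -435/2 - 37 = -509/2 ≈ -254.50)
sqrt(I(71, 49) + E) = sqrt(71 - 509/2) = sqrt(-367/2) = I*sqrt(734)/2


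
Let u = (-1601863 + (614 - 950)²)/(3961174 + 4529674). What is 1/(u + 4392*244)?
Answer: 8490848/9099198788537 ≈ 9.3314e-7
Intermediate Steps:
u = -1488967/8490848 (u = (-1601863 + (-336)²)/8490848 = (-1601863 + 112896)*(1/8490848) = -1488967*1/8490848 = -1488967/8490848 ≈ -0.17536)
1/(u + 4392*244) = 1/(-1488967/8490848 + 4392*244) = 1/(-1488967/8490848 + 1071648) = 1/(9099198788537/8490848) = 8490848/9099198788537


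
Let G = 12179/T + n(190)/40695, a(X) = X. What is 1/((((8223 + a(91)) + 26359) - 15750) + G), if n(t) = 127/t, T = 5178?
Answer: 3336379575/63142158138938 ≈ 5.2839e-5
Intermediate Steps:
G = 7847441213/3336379575 (G = 12179/5178 + (127/190)/40695 = 12179*(1/5178) + (127*(1/190))*(1/40695) = 12179/5178 + (127/190)*(1/40695) = 12179/5178 + 127/7732050 = 7847441213/3336379575 ≈ 2.3521)
1/((((8223 + a(91)) + 26359) - 15750) + G) = 1/((((8223 + 91) + 26359) - 15750) + 7847441213/3336379575) = 1/(((8314 + 26359) - 15750) + 7847441213/3336379575) = 1/((34673 - 15750) + 7847441213/3336379575) = 1/(18923 + 7847441213/3336379575) = 1/(63142158138938/3336379575) = 3336379575/63142158138938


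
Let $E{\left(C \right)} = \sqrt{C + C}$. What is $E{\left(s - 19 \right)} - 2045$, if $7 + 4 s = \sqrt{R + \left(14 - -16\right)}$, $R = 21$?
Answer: $-2045 + \frac{i \sqrt{166 - 2 \sqrt{51}}}{2} \approx -2045.0 + 6.1587 i$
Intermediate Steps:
$s = - \frac{7}{4} + \frac{\sqrt{51}}{4}$ ($s = - \frac{7}{4} + \frac{\sqrt{21 + \left(14 - -16\right)}}{4} = - \frac{7}{4} + \frac{\sqrt{21 + \left(14 + 16\right)}}{4} = - \frac{7}{4} + \frac{\sqrt{21 + 30}}{4} = - \frac{7}{4} + \frac{\sqrt{51}}{4} \approx 0.035357$)
$E{\left(C \right)} = \sqrt{2} \sqrt{C}$ ($E{\left(C \right)} = \sqrt{2 C} = \sqrt{2} \sqrt{C}$)
$E{\left(s - 19 \right)} - 2045 = \sqrt{2} \sqrt{\left(- \frac{7}{4} + \frac{\sqrt{51}}{4}\right) - 19} - 2045 = \sqrt{2} \sqrt{- \frac{83}{4} + \frac{\sqrt{51}}{4}} - 2045 = -2045 + \sqrt{2} \sqrt{- \frac{83}{4} + \frac{\sqrt{51}}{4}}$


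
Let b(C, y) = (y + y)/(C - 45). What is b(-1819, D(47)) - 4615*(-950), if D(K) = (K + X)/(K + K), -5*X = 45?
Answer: 192047686981/43804 ≈ 4.3842e+6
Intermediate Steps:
X = -9 (X = -⅕*45 = -9)
D(K) = (-9 + K)/(2*K) (D(K) = (K - 9)/(K + K) = (-9 + K)/((2*K)) = (-9 + K)*(1/(2*K)) = (-9 + K)/(2*K))
b(C, y) = 2*y/(-45 + C) (b(C, y) = (2*y)/(-45 + C) = 2*y/(-45 + C))
b(-1819, D(47)) - 4615*(-950) = 2*((½)*(-9 + 47)/47)/(-45 - 1819) - 4615*(-950) = 2*((½)*(1/47)*38)/(-1864) + 4384250 = 2*(19/47)*(-1/1864) + 4384250 = -19/43804 + 4384250 = 192047686981/43804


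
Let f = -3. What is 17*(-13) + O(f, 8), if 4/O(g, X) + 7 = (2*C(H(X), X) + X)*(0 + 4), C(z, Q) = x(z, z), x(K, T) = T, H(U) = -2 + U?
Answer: -16129/73 ≈ -220.95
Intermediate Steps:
C(z, Q) = z
O(g, X) = 4/(-23 + 12*X) (O(g, X) = 4/(-7 + (2*(-2 + X) + X)*(0 + 4)) = 4/(-7 + ((-4 + 2*X) + X)*4) = 4/(-7 + (-4 + 3*X)*4) = 4/(-7 + (-16 + 12*X)) = 4/(-23 + 12*X))
17*(-13) + O(f, 8) = 17*(-13) + 4/(-23 + 12*8) = -221 + 4/(-23 + 96) = -221 + 4/73 = -16129/73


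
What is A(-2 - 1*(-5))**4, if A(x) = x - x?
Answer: 0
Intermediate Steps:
A(x) = 0
A(-2 - 1*(-5))**4 = 0**4 = 0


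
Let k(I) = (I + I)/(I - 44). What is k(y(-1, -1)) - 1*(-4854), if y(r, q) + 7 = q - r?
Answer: 247568/51 ≈ 4854.3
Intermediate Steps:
y(r, q) = -7 + q - r (y(r, q) = -7 + (q - r) = -7 + q - r)
k(I) = 2*I/(-44 + I) (k(I) = (2*I)/(-44 + I) = 2*I/(-44 + I))
k(y(-1, -1)) - 1*(-4854) = 2*(-7 - 1 - 1*(-1))/(-44 + (-7 - 1 - 1*(-1))) - 1*(-4854) = 2*(-7 - 1 + 1)/(-44 + (-7 - 1 + 1)) + 4854 = 2*(-7)/(-44 - 7) + 4854 = 2*(-7)/(-51) + 4854 = 2*(-7)*(-1/51) + 4854 = 14/51 + 4854 = 247568/51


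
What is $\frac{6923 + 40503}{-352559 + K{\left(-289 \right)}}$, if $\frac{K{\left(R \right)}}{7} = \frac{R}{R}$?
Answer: $- \frac{23713}{176276} \approx -0.13452$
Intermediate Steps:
$K{\left(R \right)} = 7$ ($K{\left(R \right)} = 7 \frac{R}{R} = 7 \cdot 1 = 7$)
$\frac{6923 + 40503}{-352559 + K{\left(-289 \right)}} = \frac{6923 + 40503}{-352559 + 7} = \frac{47426}{-352552} = 47426 \left(- \frac{1}{352552}\right) = - \frac{23713}{176276}$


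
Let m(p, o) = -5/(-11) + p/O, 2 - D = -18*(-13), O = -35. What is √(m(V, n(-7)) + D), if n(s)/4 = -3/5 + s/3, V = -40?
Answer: I*√1366057/77 ≈ 15.179*I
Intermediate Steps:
n(s) = -12/5 + 4*s/3 (n(s) = 4*(-3/5 + s/3) = 4*(-3*⅕ + s*(⅓)) = 4*(-⅗ + s/3) = -12/5 + 4*s/3)
D = -232 (D = 2 - (-18)*(-13) = 2 - 1*234 = 2 - 234 = -232)
m(p, o) = 5/11 - p/35 (m(p, o) = -5/(-11) + p/(-35) = -5*(-1/11) + p*(-1/35) = 5/11 - p/35)
√(m(V, n(-7)) + D) = √((5/11 - 1/35*(-40)) - 232) = √((5/11 + 8/7) - 232) = √(123/77 - 232) = √(-17741/77) = I*√1366057/77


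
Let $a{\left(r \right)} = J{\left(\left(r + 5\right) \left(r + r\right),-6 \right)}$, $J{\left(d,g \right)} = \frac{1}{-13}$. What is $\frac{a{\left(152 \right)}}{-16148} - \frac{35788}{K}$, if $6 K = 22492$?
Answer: $- \frac{11269134545}{1180402652} \approx -9.5469$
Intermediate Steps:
$K = \frac{11246}{3}$ ($K = \frac{1}{6} \cdot 22492 = \frac{11246}{3} \approx 3748.7$)
$J{\left(d,g \right)} = - \frac{1}{13}$
$a{\left(r \right)} = - \frac{1}{13}$
$\frac{a{\left(152 \right)}}{-16148} - \frac{35788}{K} = - \frac{1}{13 \left(-16148\right)} - \frac{35788}{\frac{11246}{3}} = \left(- \frac{1}{13}\right) \left(- \frac{1}{16148}\right) - \frac{53682}{5623} = \frac{1}{209924} - \frac{53682}{5623} = - \frac{11269134545}{1180402652}$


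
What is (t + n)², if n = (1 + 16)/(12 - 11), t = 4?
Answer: 441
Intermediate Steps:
n = 17 (n = 17/1 = 17*1 = 17)
(t + n)² = (4 + 17)² = 21² = 441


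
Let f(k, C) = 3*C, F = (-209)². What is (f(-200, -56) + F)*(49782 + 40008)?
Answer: 3907032270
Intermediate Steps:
F = 43681
(f(-200, -56) + F)*(49782 + 40008) = (3*(-56) + 43681)*(49782 + 40008) = (-168 + 43681)*89790 = 43513*89790 = 3907032270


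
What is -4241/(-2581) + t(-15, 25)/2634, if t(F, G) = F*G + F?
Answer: 1694034/1133059 ≈ 1.4951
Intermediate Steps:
t(F, G) = F + F*G
-4241/(-2581) + t(-15, 25)/2634 = -4241/(-2581) - 15*(1 + 25)/2634 = -4241*(-1/2581) - 15*26*(1/2634) = 4241/2581 - 390*1/2634 = 4241/2581 - 65/439 = 1694034/1133059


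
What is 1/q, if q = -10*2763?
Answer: -1/27630 ≈ -3.6193e-5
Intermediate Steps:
q = -27630
1/q = 1/(-27630) = -1/27630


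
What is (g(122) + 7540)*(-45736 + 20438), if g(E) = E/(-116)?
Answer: -5530889091/29 ≈ -1.9072e+8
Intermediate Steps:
g(E) = -E/116 (g(E) = E*(-1/116) = -E/116)
(g(122) + 7540)*(-45736 + 20438) = (-1/116*122 + 7540)*(-45736 + 20438) = (-61/58 + 7540)*(-25298) = (437259/58)*(-25298) = -5530889091/29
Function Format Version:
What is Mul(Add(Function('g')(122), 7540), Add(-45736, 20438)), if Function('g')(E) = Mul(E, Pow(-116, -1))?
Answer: Rational(-5530889091, 29) ≈ -1.9072e+8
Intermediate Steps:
Function('g')(E) = Mul(Rational(-1, 116), E) (Function('g')(E) = Mul(E, Rational(-1, 116)) = Mul(Rational(-1, 116), E))
Mul(Add(Function('g')(122), 7540), Add(-45736, 20438)) = Mul(Add(Mul(Rational(-1, 116), 122), 7540), Add(-45736, 20438)) = Mul(Add(Rational(-61, 58), 7540), -25298) = Mul(Rational(437259, 58), -25298) = Rational(-5530889091, 29)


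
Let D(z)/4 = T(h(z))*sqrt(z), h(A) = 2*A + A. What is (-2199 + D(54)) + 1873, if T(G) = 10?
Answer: -326 + 120*sqrt(6) ≈ -32.061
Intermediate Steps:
h(A) = 3*A
D(z) = 40*sqrt(z) (D(z) = 4*(10*sqrt(z)) = 40*sqrt(z))
(-2199 + D(54)) + 1873 = (-2199 + 40*sqrt(54)) + 1873 = (-2199 + 40*(3*sqrt(6))) + 1873 = (-2199 + 120*sqrt(6)) + 1873 = -326 + 120*sqrt(6)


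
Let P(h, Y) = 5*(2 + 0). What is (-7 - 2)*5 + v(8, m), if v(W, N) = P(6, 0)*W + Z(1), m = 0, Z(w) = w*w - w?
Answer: 35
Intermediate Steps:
P(h, Y) = 10 (P(h, Y) = 5*2 = 10)
Z(w) = w**2 - w
v(W, N) = 10*W (v(W, N) = 10*W + 1*(-1 + 1) = 10*W + 1*0 = 10*W + 0 = 10*W)
(-7 - 2)*5 + v(8, m) = (-7 - 2)*5 + 10*8 = -9*5 + 80 = -45 + 80 = 35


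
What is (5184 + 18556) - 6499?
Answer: 17241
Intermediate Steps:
(5184 + 18556) - 6499 = 23740 - 6499 = 17241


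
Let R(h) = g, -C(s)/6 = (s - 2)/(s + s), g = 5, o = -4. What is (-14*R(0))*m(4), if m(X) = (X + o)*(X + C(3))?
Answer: 0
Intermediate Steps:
C(s) = -3*(-2 + s)/s (C(s) = -6*(s - 2)/(s + s) = -6*(-2 + s)/(2*s) = -6*(-2 + s)*1/(2*s) = -3*(-2 + s)/s)
R(h) = 5
m(X) = (-1 + X)*(-4 + X) (m(X) = (X - 4)*(X + (-3 + 6/3)) = (-4 + X)*(X + (-3 + 6*(⅓))) = (-4 + X)*(X + (-3 + 2)) = (-4 + X)*(X - 1) = (-4 + X)*(-1 + X) = (-1 + X)*(-4 + X))
(-14*R(0))*m(4) = (-14*5)*(4 + 4² - 5*4) = -70*(4 + 16 - 20) = -70*0 = 0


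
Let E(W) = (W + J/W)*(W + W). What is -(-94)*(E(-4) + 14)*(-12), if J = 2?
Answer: -56400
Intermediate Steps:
E(W) = 2*W*(W + 2/W) (E(W) = (W + 2/W)*(W + W) = (W + 2/W)*(2*W) = 2*W*(W + 2/W))
-(-94)*(E(-4) + 14)*(-12) = -(-94)*((4 + 2*(-4)²) + 14)*(-12) = -(-94)*((4 + 2*16) + 14)*(-12) = -(-94)*((4 + 32) + 14)*(-12) = -(-94)*(36 + 14)*(-12) = -(-94)*50*(-12) = -(-94)*(-600) = -1*56400 = -56400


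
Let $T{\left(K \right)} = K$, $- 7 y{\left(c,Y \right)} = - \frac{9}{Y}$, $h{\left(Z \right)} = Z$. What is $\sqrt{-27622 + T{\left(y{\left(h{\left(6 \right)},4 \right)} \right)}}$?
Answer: $\frac{i \sqrt{5413849}}{14} \approx 166.2 i$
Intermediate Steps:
$y{\left(c,Y \right)} = \frac{9}{7 Y}$ ($y{\left(c,Y \right)} = - \frac{\left(-9\right) \frac{1}{Y}}{7} = \frac{9}{7 Y}$)
$\sqrt{-27622 + T{\left(y{\left(h{\left(6 \right)},4 \right)} \right)}} = \sqrt{-27622 + \frac{9}{7 \cdot 4}} = \sqrt{-27622 + \frac{9}{7} \cdot \frac{1}{4}} = \sqrt{-27622 + \frac{9}{28}} = \sqrt{- \frac{773407}{28}} = \frac{i \sqrt{5413849}}{14}$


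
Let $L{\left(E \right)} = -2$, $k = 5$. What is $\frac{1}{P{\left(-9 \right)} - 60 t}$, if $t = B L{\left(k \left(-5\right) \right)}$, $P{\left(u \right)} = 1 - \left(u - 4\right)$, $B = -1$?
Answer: $- \frac{1}{106} \approx -0.009434$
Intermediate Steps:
$P{\left(u \right)} = 5 - u$ ($P{\left(u \right)} = 1 - \left(-4 + u\right) = 5 - u$)
$t = 2$ ($t = \left(-1\right) \left(-2\right) = 2$)
$\frac{1}{P{\left(-9 \right)} - 60 t} = \frac{1}{\left(5 - -9\right) - 120} = \frac{1}{\left(5 + 9\right) - 120} = \frac{1}{14 - 120} = \frac{1}{-106} = - \frac{1}{106}$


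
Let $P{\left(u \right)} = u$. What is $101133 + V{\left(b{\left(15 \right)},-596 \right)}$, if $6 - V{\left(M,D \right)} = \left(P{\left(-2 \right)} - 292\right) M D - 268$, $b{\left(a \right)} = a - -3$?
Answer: $-3052625$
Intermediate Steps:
$b{\left(a \right)} = 3 + a$ ($b{\left(a \right)} = a + 3 = 3 + a$)
$V{\left(M,D \right)} = 274 + 294 D M$ ($V{\left(M,D \right)} = 6 - \left(\left(-2 - 292\right) M D - 268\right) = 6 - \left(- 294 M D - 268\right) = 6 - \left(- 294 D M - 268\right) = 6 - \left(-268 - 294 D M\right) = 6 + \left(268 + 294 D M\right) = 274 + 294 D M$)
$101133 + V{\left(b{\left(15 \right)},-596 \right)} = 101133 + \left(274 + 294 \left(-596\right) \left(3 + 15\right)\right) = 101133 + \left(274 + 294 \left(-596\right) 18\right) = 101133 + \left(274 - 3154032\right) = 101133 - 3153758 = -3052625$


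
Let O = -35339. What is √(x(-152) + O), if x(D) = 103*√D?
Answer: √(-35339 + 206*I*√38) ≈ 3.377 + 188.02*I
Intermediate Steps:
√(x(-152) + O) = √(103*√(-152) - 35339) = √(103*(2*I*√38) - 35339) = √(206*I*√38 - 35339) = √(-35339 + 206*I*√38)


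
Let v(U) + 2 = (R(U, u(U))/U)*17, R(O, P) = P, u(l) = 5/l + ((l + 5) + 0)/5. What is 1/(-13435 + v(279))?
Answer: -389205/5228400148 ≈ -7.4440e-5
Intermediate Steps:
u(l) = 1 + 5/l + l/5 (u(l) = 5/l + ((5 + l) + 0)*(⅕) = 5/l + (5 + l)*(⅕) = 5/l + (1 + l/5) = 1 + 5/l + l/5)
v(U) = -2 + 17*(1 + 5/U + U/5)/U (v(U) = -2 + ((1 + 5/U + U/5)/U)*17 = -2 + 17*(1 + 5/U + U/5)/U)
1/(-13435 + v(279)) = 1/(-13435 + (7/5 + 17/279 + 85/279²)) = 1/(-13435 + (7/5 + 17*(1/279) + 85*(1/77841))) = 1/(-13435 + (7/5 + 17/279 + 85/77841)) = 1/(-13435 + 569027/389205) = 1/(-5228400148/389205) = -389205/5228400148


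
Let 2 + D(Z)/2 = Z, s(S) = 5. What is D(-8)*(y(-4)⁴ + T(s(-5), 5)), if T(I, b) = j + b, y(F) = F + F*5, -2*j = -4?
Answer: -6635660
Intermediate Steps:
j = 2 (j = -½*(-4) = 2)
y(F) = 6*F (y(F) = F + 5*F = 6*F)
D(Z) = -4 + 2*Z
T(I, b) = 2 + b
D(-8)*(y(-4)⁴ + T(s(-5), 5)) = (-4 + 2*(-8))*((6*(-4))⁴ + (2 + 5)) = (-4 - 16)*((-24)⁴ + 7) = -20*(331776 + 7) = -20*331783 = -6635660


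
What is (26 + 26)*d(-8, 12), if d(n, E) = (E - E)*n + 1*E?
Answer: 624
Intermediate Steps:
d(n, E) = E (d(n, E) = 0*n + E = 0 + E = E)
(26 + 26)*d(-8, 12) = (26 + 26)*12 = 52*12 = 624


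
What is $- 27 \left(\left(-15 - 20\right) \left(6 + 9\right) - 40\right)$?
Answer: $15255$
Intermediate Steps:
$- 27 \left(\left(-15 - 20\right) \left(6 + 9\right) - 40\right) = - 27 \left(\left(-35\right) 15 - 40\right) = - 27 \left(-525 - 40\right) = \left(-27\right) \left(-565\right) = 15255$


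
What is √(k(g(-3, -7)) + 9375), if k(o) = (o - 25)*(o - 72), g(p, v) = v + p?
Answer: √12245 ≈ 110.66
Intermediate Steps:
g(p, v) = p + v
k(o) = (-72 + o)*(-25 + o) (k(o) = (-25 + o)*(-72 + o) = (-72 + o)*(-25 + o))
√(k(g(-3, -7)) + 9375) = √((1800 + (-3 - 7)² - 97*(-3 - 7)) + 9375) = √((1800 + (-10)² - 97*(-10)) + 9375) = √((1800 + 100 + 970) + 9375) = √(2870 + 9375) = √12245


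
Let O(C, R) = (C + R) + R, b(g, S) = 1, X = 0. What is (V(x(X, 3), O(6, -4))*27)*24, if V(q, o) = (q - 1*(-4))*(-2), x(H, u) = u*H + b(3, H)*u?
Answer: -9072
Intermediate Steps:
O(C, R) = C + 2*R
x(H, u) = u + H*u (x(H, u) = u*H + 1*u = H*u + u = u + H*u)
V(q, o) = -8 - 2*q (V(q, o) = (q + 4)*(-2) = (4 + q)*(-2) = -8 - 2*q)
(V(x(X, 3), O(6, -4))*27)*24 = ((-8 - 6*(1 + 0))*27)*24 = ((-8 - 6)*27)*24 = -14*27*24 = -378*24 = -9072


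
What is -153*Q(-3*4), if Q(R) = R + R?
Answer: 3672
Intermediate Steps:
Q(R) = 2*R
-153*Q(-3*4) = -306*(-3*4) = -306*(-12) = -153*(-24) = 3672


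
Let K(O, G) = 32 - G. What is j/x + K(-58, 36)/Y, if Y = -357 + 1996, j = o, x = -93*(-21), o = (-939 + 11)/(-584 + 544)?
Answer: 151064/16004835 ≈ 0.0094386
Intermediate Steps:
o = 116/5 (o = -928/(-40) = -928*(-1/40) = 116/5 ≈ 23.200)
x = 1953
j = 116/5 ≈ 23.200
Y = 1639
j/x + K(-58, 36)/Y = (116/5)/1953 + (32 - 1*36)/1639 = (116/5)*(1/1953) + (32 - 36)*(1/1639) = 116/9765 - 4*1/1639 = 116/9765 - 4/1639 = 151064/16004835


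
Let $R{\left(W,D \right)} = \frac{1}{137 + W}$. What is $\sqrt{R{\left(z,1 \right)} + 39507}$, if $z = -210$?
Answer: $\frac{\sqrt{210532730}}{73} \approx 198.76$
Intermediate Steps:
$\sqrt{R{\left(z,1 \right)} + 39507} = \sqrt{\frac{1}{137 - 210} + 39507} = \sqrt{\frac{1}{-73} + 39507} = \sqrt{- \frac{1}{73} + 39507} = \sqrt{\frac{2884010}{73}} = \frac{\sqrt{210532730}}{73}$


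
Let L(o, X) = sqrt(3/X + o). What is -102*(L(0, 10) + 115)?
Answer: -11730 - 51*sqrt(30)/5 ≈ -11786.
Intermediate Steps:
L(o, X) = sqrt(o + 3/X)
-102*(L(0, 10) + 115) = -102*(sqrt(0 + 3/10) + 115) = -102*(sqrt(3/10) + 115) = -102*(sqrt(30)/10 + 115) = -102*(115 + sqrt(30)/10) = -11730 - 51*sqrt(30)/5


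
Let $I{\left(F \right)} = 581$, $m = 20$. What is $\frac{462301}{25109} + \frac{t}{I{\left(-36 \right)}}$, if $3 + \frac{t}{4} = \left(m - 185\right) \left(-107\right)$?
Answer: $\frac{1382189}{9877} \approx 139.94$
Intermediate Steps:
$t = 70608$ ($t = -12 + 4 \left(20 - 185\right) \left(-107\right) = -12 + 4 \left(\left(-165\right) \left(-107\right)\right) = -12 + 4 \cdot 17655 = -12 + 70620 = 70608$)
$\frac{462301}{25109} + \frac{t}{I{\left(-36 \right)}} = \frac{462301}{25109} + \frac{70608}{581} = 462301 \cdot \frac{1}{25109} + 70608 \cdot \frac{1}{581} = \frac{313}{17} + \frac{70608}{581} = \frac{1382189}{9877}$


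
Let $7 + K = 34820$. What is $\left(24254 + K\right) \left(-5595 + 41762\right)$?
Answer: $2136276189$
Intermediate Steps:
$K = 34813$ ($K = -7 + 34820 = 34813$)
$\left(24254 + K\right) \left(-5595 + 41762\right) = \left(24254 + 34813\right) \left(-5595 + 41762\right) = 59067 \cdot 36167 = 2136276189$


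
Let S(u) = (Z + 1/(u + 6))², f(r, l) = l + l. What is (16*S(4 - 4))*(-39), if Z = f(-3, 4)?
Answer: -124852/3 ≈ -41617.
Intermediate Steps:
f(r, l) = 2*l
Z = 8 (Z = 2*4 = 8)
S(u) = (8 + 1/(6 + u))² (S(u) = (8 + 1/(u + 6))² = (8 + 1/(6 + u))²)
(16*S(4 - 4))*(-39) = (16*((49 + 8*(4 - 4))²/(6 + (4 - 4))²))*(-39) = (16*((49 + 8*0)²/(6 + 0)²))*(-39) = (16*((49 + 0)²/6²))*(-39) = (16*((1/36)*49²))*(-39) = (16*((1/36)*2401))*(-39) = (16*(2401/36))*(-39) = (9604/9)*(-39) = -124852/3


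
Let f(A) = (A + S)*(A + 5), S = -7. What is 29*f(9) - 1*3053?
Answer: -2241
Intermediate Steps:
f(A) = (-7 + A)*(5 + A) (f(A) = (A - 7)*(A + 5) = (-7 + A)*(5 + A))
29*f(9) - 1*3053 = 29*(-35 + 9**2 - 2*9) - 1*3053 = 29*(-35 + 81 - 18) - 3053 = 29*28 - 3053 = 812 - 3053 = -2241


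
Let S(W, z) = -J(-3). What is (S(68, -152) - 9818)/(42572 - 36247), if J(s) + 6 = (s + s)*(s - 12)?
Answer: -9902/6325 ≈ -1.5655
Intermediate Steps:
J(s) = -6 + 2*s*(-12 + s) (J(s) = -6 + (s + s)*(s - 12) = -6 + (2*s)*(-12 + s) = -6 + 2*s*(-12 + s))
S(W, z) = -84 (S(W, z) = -(-6 - 24*(-3) + 2*(-3)²) = -(-6 + 72 + 2*9) = -(-6 + 72 + 18) = -1*84 = -84)
(S(68, -152) - 9818)/(42572 - 36247) = (-84 - 9818)/(42572 - 36247) = -9902/6325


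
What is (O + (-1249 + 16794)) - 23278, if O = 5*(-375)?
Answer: -9608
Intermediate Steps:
O = -1875
(O + (-1249 + 16794)) - 23278 = (-1875 + (-1249 + 16794)) - 23278 = (-1875 + 15545) - 23278 = 13670 - 23278 = -9608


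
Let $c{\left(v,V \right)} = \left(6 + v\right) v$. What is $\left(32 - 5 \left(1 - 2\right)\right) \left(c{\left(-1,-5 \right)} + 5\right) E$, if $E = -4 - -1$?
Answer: $0$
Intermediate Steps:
$c{\left(v,V \right)} = v \left(6 + v\right)$
$E = -3$ ($E = -4 + 1 = -3$)
$\left(32 - 5 \left(1 - 2\right)\right) \left(c{\left(-1,-5 \right)} + 5\right) E = \left(32 - 5 \left(1 - 2\right)\right) \left(- (6 - 1) + 5\right) \left(-3\right) = \left(32 - -5\right) \left(\left(-1\right) 5 + 5\right) \left(-3\right) = \left(32 + 5\right) \left(-5 + 5\right) \left(-3\right) = 37 \cdot 0 \left(-3\right) = 37 \cdot 0 = 0$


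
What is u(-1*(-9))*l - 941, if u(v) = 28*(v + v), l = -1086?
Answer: -548285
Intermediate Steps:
u(v) = 56*v (u(v) = 28*(2*v) = 56*v)
u(-1*(-9))*l - 941 = (56*(-1*(-9)))*(-1086) - 941 = (56*9)*(-1086) - 941 = 504*(-1086) - 941 = -547344 - 941 = -548285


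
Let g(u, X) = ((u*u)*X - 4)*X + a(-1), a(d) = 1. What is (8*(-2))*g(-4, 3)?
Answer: -2128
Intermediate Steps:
g(u, X) = 1 + X*(-4 + X*u²) (g(u, X) = ((u*u)*X - 4)*X + 1 = (u²*X - 4)*X + 1 = (X*u² - 4)*X + 1 = (-4 + X*u²)*X + 1 = X*(-4 + X*u²) + 1 = 1 + X*(-4 + X*u²))
(8*(-2))*g(-4, 3) = (8*(-2))*(1 - 4*3 + 3²*(-4)²) = -16*(1 - 12 + 9*16) = -16*(1 - 12 + 144) = -16*133 = -2128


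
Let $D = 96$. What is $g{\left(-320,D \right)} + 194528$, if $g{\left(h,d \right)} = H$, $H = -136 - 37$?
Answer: $194355$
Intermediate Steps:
$H = -173$
$g{\left(h,d \right)} = -173$
$g{\left(-320,D \right)} + 194528 = -173 + 194528 = 194355$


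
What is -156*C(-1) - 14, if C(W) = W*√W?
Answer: -14 + 156*I ≈ -14.0 + 156.0*I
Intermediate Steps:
C(W) = W^(3/2)
-156*C(-1) - 14 = -(-156)*I - 14 = 156*I - 14 = -14 + 156*I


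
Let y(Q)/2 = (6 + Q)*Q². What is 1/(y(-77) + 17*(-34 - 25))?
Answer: -1/842921 ≈ -1.1864e-6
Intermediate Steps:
y(Q) = 2*Q²*(6 + Q) (y(Q) = 2*((6 + Q)*Q²) = 2*(Q²*(6 + Q)) = 2*Q²*(6 + Q))
1/(y(-77) + 17*(-34 - 25)) = 1/(2*(-77)²*(6 - 77) + 17*(-34 - 25)) = 1/(2*5929*(-71) + 17*(-59)) = 1/(-841918 - 1003) = 1/(-842921) = -1/842921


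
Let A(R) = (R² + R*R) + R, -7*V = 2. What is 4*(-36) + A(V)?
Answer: -7062/49 ≈ -144.12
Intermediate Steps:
V = -2/7 (V = -⅐*2 = -2/7 ≈ -0.28571)
A(R) = R + 2*R² (A(R) = (R² + R²) + R = 2*R² + R = R + 2*R²)
4*(-36) + A(V) = 4*(-36) - 2*(1 + 2*(-2/7))/7 = -144 - 2*(1 - 4/7)/7 = -144 - 2/7*3/7 = -144 - 6/49 = -7062/49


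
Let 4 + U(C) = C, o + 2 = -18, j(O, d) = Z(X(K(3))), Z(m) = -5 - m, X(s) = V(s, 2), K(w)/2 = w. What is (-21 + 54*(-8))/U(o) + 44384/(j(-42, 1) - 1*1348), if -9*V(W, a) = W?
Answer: -452609/32456 ≈ -13.945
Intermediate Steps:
V(W, a) = -W/9
K(w) = 2*w
X(s) = -s/9
j(O, d) = -13/3 (j(O, d) = -5 - (-1)*2*3/9 = -5 - (-1)*6/9 = -5 - 1*(-2/3) = -5 + 2/3 = -13/3)
o = -20 (o = -2 - 18 = -20)
U(C) = -4 + C
(-21 + 54*(-8))/U(o) + 44384/(j(-42, 1) - 1*1348) = (-21 + 54*(-8))/(-4 - 20) + 44384/(-13/3 - 1*1348) = (-21 - 432)/(-24) + 44384/(-13/3 - 1348) = -453*(-1/24) + 44384/(-4057/3) = 151/8 + 44384*(-3/4057) = 151/8 - 133152/4057 = -452609/32456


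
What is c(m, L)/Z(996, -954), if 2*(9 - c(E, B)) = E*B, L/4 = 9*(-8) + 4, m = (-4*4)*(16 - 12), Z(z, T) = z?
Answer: -8695/996 ≈ -8.7299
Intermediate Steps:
m = -64 (m = -16*4 = -64)
L = -272 (L = 4*(9*(-8) + 4) = 4*(-72 + 4) = 4*(-68) = -272)
c(E, B) = 9 - B*E/2 (c(E, B) = 9 - E*B/2 = 9 - B*E/2)
c(m, L)/Z(996, -954) = (9 - ½*(-272)*(-64))/996 = (9 - 8704)*(1/996) = -8695*1/996 = -8695/996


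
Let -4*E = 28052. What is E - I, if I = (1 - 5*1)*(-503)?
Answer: -9025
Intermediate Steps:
E = -7013 (E = -¼*28052 = -7013)
I = 2012 (I = (1 - 5)*(-503) = -4*(-503) = 2012)
E - I = -7013 - 1*2012 = -7013 - 2012 = -9025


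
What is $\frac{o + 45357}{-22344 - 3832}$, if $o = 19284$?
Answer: $- \frac{64641}{26176} \approx -2.4695$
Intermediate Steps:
$\frac{o + 45357}{-22344 - 3832} = \frac{19284 + 45357}{-22344 - 3832} = \frac{64641}{-26176} = 64641 \left(- \frac{1}{26176}\right) = - \frac{64641}{26176}$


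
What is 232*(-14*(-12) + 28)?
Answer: 45472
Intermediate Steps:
232*(-14*(-12) + 28) = 232*(168 + 28) = 232*196 = 45472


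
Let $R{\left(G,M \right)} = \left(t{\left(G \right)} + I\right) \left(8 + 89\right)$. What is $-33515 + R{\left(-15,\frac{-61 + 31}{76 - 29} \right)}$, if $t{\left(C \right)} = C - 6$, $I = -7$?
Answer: $-36231$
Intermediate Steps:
$t{\left(C \right)} = -6 + C$ ($t{\left(C \right)} = C - 6 = -6 + C$)
$R{\left(G,M \right)} = -1261 + 97 G$ ($R{\left(G,M \right)} = \left(\left(-6 + G\right) - 7\right) \left(8 + 89\right) = \left(-13 + G\right) 97 = -1261 + 97 G$)
$-33515 + R{\left(-15,\frac{-61 + 31}{76 - 29} \right)} = -33515 + \left(-1261 + 97 \left(-15\right)\right) = -33515 - 2716 = -36231$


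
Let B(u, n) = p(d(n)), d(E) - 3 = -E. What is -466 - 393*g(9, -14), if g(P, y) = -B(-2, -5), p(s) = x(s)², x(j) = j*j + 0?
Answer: 1609262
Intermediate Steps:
x(j) = j² (x(j) = j² + 0 = j²)
d(E) = 3 - E
p(s) = s⁴ (p(s) = (s²)² = s⁴)
B(u, n) = (3 - n)⁴
g(P, y) = -4096 (g(P, y) = -(-3 - 5)⁴ = -1*(-8)⁴ = -1*4096 = -4096)
-466 - 393*g(9, -14) = -466 - 393*(-4096) = -466 + 1609728 = 1609262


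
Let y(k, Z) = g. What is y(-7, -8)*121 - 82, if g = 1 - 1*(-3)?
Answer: 402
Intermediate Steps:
g = 4 (g = 1 + 3 = 4)
y(k, Z) = 4
y(-7, -8)*121 - 82 = 4*121 - 82 = 484 - 82 = 402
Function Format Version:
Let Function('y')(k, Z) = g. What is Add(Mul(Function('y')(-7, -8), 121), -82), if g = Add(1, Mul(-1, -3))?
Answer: 402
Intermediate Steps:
g = 4 (g = Add(1, 3) = 4)
Function('y')(k, Z) = 4
Add(Mul(Function('y')(-7, -8), 121), -82) = Add(Mul(4, 121), -82) = Add(484, -82) = 402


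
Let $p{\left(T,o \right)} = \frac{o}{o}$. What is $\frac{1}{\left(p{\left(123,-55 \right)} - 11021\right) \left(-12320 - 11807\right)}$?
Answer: $\frac{1}{265879540} \approx 3.7611 \cdot 10^{-9}$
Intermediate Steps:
$p{\left(T,o \right)} = 1$
$\frac{1}{\left(p{\left(123,-55 \right)} - 11021\right) \left(-12320 - 11807\right)} = \frac{1}{\left(1 - 11021\right) \left(-12320 - 11807\right)} = \frac{1}{\left(-11020\right) \left(-24127\right)} = \frac{1}{265879540}$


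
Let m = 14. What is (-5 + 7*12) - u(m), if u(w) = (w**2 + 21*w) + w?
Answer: -425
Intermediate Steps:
u(w) = w**2 + 22*w
(-5 + 7*12) - u(m) = (-5 + 7*12) - 14*(22 + 14) = (-5 + 84) - 14*36 = 79 - 1*504 = 79 - 504 = -425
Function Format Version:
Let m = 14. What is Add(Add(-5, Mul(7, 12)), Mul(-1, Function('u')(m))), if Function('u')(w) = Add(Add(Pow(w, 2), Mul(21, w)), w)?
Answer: -425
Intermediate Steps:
Function('u')(w) = Add(Pow(w, 2), Mul(22, w))
Add(Add(-5, Mul(7, 12)), Mul(-1, Function('u')(m))) = Add(Add(-5, Mul(7, 12)), Mul(-1, Mul(14, Add(22, 14)))) = Add(Add(-5, 84), Mul(-1, Mul(14, 36))) = Add(79, Mul(-1, 504)) = Add(79, -504) = -425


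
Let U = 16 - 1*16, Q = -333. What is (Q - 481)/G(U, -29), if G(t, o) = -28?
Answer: 407/14 ≈ 29.071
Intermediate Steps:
U = 0 (U = 16 - 16 = 0)
(Q - 481)/G(U, -29) = (-333 - 481)/(-28) = -814*(-1/28) = 407/14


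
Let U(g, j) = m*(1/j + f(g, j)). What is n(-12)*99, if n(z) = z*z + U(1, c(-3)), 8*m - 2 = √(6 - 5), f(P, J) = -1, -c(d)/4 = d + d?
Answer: 910107/64 ≈ 14220.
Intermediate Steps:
c(d) = -8*d (c(d) = -4*(d + d) = -8*d)
m = 3/8 (m = ¼ + √(6 - 5)/8 = ¼ + √1/8 = ¼ + (⅛)*1 = ¼ + ⅛ = 3/8 ≈ 0.37500)
U(g, j) = -3/8 + 3/(8*j) (U(g, j) = 3*(1/j - 1)/8 = 3*(-1 + 1/j)/8 = -3/8 + 3/(8*j))
n(z) = -23/64 + z² (n(z) = z*z + 3*(1 - (-8)*(-3))/(8*((-8*(-3)))) = z² + (3/8)*(1 - 1*24)/24 = z² + (3/8)*(1/24)*(1 - 24) = z² + (3/8)*(1/24)*(-23) = z² - 23/64 = -23/64 + z²)
n(-12)*99 = (-23/64 + (-12)²)*99 = (-23/64 + 144)*99 = (9193/64)*99 = 910107/64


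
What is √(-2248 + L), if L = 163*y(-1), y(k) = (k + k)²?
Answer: 2*I*√399 ≈ 39.95*I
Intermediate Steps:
y(k) = 4*k² (y(k) = (2*k)² = 4*k²)
L = 652 (L = 163*(4*(-1)²) = 163*(4*1) = 163*4 = 652)
√(-2248 + L) = √(-2248 + 652) = √(-1596) = 2*I*√399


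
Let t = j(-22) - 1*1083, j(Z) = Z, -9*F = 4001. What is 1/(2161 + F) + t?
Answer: -17070031/15448 ≈ -1105.0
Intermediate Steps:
F = -4001/9 (F = -1/9*4001 = -4001/9 ≈ -444.56)
t = -1105 (t = -22 - 1*1083 = -22 - 1083 = -1105)
1/(2161 + F) + t = 1/(2161 - 4001/9) - 1105 = 1/(15448/9) - 1105 = 9/15448 - 1105 = -17070031/15448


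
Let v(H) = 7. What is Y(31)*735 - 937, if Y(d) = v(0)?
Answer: 4208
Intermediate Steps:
Y(d) = 7
Y(31)*735 - 937 = 7*735 - 937 = 5145 - 937 = 4208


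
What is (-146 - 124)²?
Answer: 72900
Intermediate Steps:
(-146 - 124)² = (-270)² = 72900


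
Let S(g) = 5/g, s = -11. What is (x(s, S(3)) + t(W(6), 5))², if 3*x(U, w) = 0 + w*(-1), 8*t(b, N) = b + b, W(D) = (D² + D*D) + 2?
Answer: 104329/324 ≈ 322.00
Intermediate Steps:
W(D) = 2 + 2*D² (W(D) = (D² + D²) + 2 = 2*D² + 2 = 2 + 2*D²)
t(b, N) = b/4 (t(b, N) = (b + b)/8 = (2*b)/8 = b/4)
x(U, w) = -w/3 (x(U, w) = (0 + w*(-1))/3 = (0 - w)/3 = (-w)/3 = -w/3)
(x(s, S(3)) + t(W(6), 5))² = (-5/(3*3) + (2 + 2*6²)/4)² = (-5/(3*3) + (2 + 2*36)/4)² = (-⅓*5/3 + (2 + 72)/4)² = (-5/9 + (¼)*74)² = (-5/9 + 37/2)² = (323/18)² = 104329/324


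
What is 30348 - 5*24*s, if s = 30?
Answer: 26748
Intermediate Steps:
30348 - 5*24*s = 30348 - 5*24*30 = 30348 - 120*30 = 30348 - 1*3600 = 30348 - 3600 = 26748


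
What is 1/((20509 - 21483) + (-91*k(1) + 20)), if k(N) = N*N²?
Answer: -1/1045 ≈ -0.00095694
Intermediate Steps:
k(N) = N³
1/((20509 - 21483) + (-91*k(1) + 20)) = 1/((20509 - 21483) + (-91*1³ + 20)) = 1/(-974 + (-91*1 + 20)) = 1/(-974 + (-91 + 20)) = 1/(-974 - 71) = 1/(-1045) = -1/1045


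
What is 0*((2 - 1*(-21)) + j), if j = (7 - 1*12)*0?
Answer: 0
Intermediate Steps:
j = 0 (j = (7 - 12)*0 = -5*0 = 0)
0*((2 - 1*(-21)) + j) = 0*((2 - 1*(-21)) + 0) = 0*((2 + 21) + 0) = 0*(23 + 0) = 0*23 = 0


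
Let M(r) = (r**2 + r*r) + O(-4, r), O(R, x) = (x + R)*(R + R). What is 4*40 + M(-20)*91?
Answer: 90432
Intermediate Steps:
O(R, x) = 2*R*(R + x) (O(R, x) = (R + x)*(2*R) = 2*R*(R + x))
M(r) = 32 - 8*r + 2*r**2 (M(r) = (r**2 + r*r) + 2*(-4)*(-4 + r) = (r**2 + r**2) + (32 - 8*r) = 2*r**2 + (32 - 8*r) = 32 - 8*r + 2*r**2)
4*40 + M(-20)*91 = 4*40 + (32 - 8*(-20) + 2*(-20)**2)*91 = 160 + (32 + 160 + 2*400)*91 = 160 + (32 + 160 + 800)*91 = 160 + 992*91 = 160 + 90272 = 90432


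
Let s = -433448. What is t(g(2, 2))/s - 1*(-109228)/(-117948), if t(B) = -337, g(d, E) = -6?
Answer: -11826227417/12781081176 ≈ -0.92529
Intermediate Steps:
t(g(2, 2))/s - 1*(-109228)/(-117948) = -337/(-433448) - 1*(-109228)/(-117948) = -337*(-1/433448) + 109228*(-1/117948) = 337/433448 - 27307/29487 = -11826227417/12781081176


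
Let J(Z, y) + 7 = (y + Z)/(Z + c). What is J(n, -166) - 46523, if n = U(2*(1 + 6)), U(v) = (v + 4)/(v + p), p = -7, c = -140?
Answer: -1721566/37 ≈ -46529.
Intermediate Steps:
U(v) = (4 + v)/(-7 + v) (U(v) = (v + 4)/(v - 7) = (4 + v)/(-7 + v))
n = 18/7 (n = (4 + 2*(1 + 6))/(-7 + 2*(1 + 6)) = (4 + 2*7)/(-7 + 2*7) = (4 + 14)/(-7 + 14) = 18/7 ≈ 2.5714)
J(Z, y) = -7 + (Z + y)/(-140 + Z) (J(Z, y) = -7 + (y + Z)/(Z - 140) = -7 + (Z + y)/(-140 + Z))
J(n, -166) - 46523 = (980 - 166 - 6*18/7)/(-140 + 18/7) - 46523 = (980 - 166 - 108/7)/(-962/7) - 46523 = -7/962*5590/7 - 46523 = -215/37 - 46523 = -1721566/37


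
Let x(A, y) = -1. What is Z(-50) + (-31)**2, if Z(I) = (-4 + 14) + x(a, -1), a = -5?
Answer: 970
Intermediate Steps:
Z(I) = 9 (Z(I) = (-4 + 14) - 1 = 10 - 1 = 9)
Z(-50) + (-31)**2 = 9 + (-31)**2 = 9 + 961 = 970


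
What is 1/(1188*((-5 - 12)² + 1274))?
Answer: 1/1856844 ≈ 5.3855e-7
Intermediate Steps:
1/(1188*((-5 - 12)² + 1274)) = 1/(1188*((-17)² + 1274)) = 1/(1188*(289 + 1274)) = 1/(1188*1563) = 1/1856844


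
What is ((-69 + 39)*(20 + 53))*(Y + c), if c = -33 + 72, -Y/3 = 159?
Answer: 959220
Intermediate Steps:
Y = -477 (Y = -3*159 = -477)
c = 39
((-69 + 39)*(20 + 53))*(Y + c) = ((-69 + 39)*(20 + 53))*(-477 + 39) = -30*73*(-438) = -2190*(-438) = 959220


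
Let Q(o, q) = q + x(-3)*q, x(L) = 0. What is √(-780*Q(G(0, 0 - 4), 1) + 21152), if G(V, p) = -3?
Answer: 2*√5093 ≈ 142.73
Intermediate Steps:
Q(o, q) = q (Q(o, q) = q + 0*q = q + 0 = q)
√(-780*Q(G(0, 0 - 4), 1) + 21152) = √(-780*1 + 21152) = √(-780 + 21152) = √20372 = 2*√5093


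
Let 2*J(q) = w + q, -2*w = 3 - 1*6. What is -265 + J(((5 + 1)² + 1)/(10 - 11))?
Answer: -1131/4 ≈ -282.75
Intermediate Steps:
w = 3/2 (w = -(3 - 1*6)/2 = -(3 - 6)/2 = -½*(-3) = 3/2 ≈ 1.5000)
J(q) = ¾ + q/2 (J(q) = (3/2 + q)/2 = ¾ + q/2)
-265 + J(((5 + 1)² + 1)/(10 - 11)) = -265 + (¾ + (((5 + 1)² + 1)/(10 - 11))/2) = -265 + (¾ + ((6² + 1)/(-1))/2) = -265 + (¾ + ((36 + 1)*(-1))/2) = -265 + (¾ + (37*(-1))/2) = -265 + (¾ + (½)*(-37)) = -265 + (¾ - 37/2) = -265 - 71/4 = -1131/4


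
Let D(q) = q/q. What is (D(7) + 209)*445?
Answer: 93450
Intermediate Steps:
D(q) = 1
(D(7) + 209)*445 = (1 + 209)*445 = 210*445 = 93450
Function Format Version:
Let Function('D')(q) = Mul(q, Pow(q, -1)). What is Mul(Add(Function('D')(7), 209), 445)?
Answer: 93450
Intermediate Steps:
Function('D')(q) = 1
Mul(Add(Function('D')(7), 209), 445) = Mul(Add(1, 209), 445) = Mul(210, 445) = 93450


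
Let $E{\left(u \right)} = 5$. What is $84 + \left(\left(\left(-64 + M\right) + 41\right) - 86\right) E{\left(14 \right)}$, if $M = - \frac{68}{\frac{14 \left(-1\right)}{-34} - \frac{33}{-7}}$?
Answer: $- \frac{32167}{61} \approx -527.33$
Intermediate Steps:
$M = - \frac{4046}{305}$ ($M = - \frac{68}{\left(-14\right) \left(- \frac{1}{34}\right) - - \frac{33}{7}} = - \frac{68}{\frac{7}{17} + \frac{33}{7}} = - \frac{68}{\frac{610}{119}} = \left(-68\right) \frac{119}{610} = - \frac{4046}{305} \approx -13.266$)
$84 + \left(\left(\left(-64 + M\right) + 41\right) - 86\right) E{\left(14 \right)} = 84 + \left(\left(\left(-64 - \frac{4046}{305}\right) + 41\right) - 86\right) 5 = 84 + \left(\left(- \frac{23566}{305} + 41\right) - 86\right) 5 = 84 + \left(- \frac{11061}{305} - 86\right) 5 = 84 - \frac{37291}{61} = - \frac{32167}{61}$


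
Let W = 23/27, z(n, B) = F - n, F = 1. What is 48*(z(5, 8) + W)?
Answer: -1360/9 ≈ -151.11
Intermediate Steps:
z(n, B) = 1 - n
W = 23/27 (W = 23*(1/27) = 23/27 ≈ 0.85185)
48*(z(5, 8) + W) = 48*((1 - 1*5) + 23/27) = 48*((1 - 5) + 23/27) = 48*(-4 + 23/27) = 48*(-85/27) = -1360/9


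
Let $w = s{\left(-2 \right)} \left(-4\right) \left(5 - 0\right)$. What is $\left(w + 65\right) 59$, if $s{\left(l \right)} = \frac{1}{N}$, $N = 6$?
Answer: $\frac{10915}{3} \approx 3638.3$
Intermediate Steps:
$s{\left(l \right)} = \frac{1}{6}$
$w = - \frac{10}{3}$ ($w = \frac{1}{6} \left(-4\right) \left(5 - 0\right) = - \frac{2 \left(5 + 0\right)}{3} = \left(- \frac{2}{3}\right) 5 = - \frac{10}{3} \approx -3.3333$)
$\left(w + 65\right) 59 = \left(- \frac{10}{3} + 65\right) 59 = \frac{185}{3} \cdot 59 = \frac{10915}{3}$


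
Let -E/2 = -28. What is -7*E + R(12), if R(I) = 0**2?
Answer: -392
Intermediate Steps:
E = 56 (E = -2*(-28) = 56)
R(I) = 0
-7*E + R(12) = -7*56 + 0 = -392 + 0 = -392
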